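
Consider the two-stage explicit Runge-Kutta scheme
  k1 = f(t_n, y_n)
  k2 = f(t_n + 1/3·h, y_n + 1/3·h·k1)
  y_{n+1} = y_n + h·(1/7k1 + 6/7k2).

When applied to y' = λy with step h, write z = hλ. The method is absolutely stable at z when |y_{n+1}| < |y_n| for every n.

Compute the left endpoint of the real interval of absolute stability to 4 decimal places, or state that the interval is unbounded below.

Set f=λy, z=hλ:
  k1=λy_n ⇒ h·k1=z·y_n;  k2=λ(1+1/3z)y_n ⇒ h·k2=z(1+1/3z)y_n
  y_{n+1}/y_n = 1 + 1/7z + 6/7z(1+1/3z) = 1 + z + 2/7z²
  ⇒ R(z) = 1 + z + 2/7z².

Need |R(x)|<1, x<0.
x=-1.47: |R|=0.1474
R=1: x+2/7x²=0 ⇒ x=−7/2=-3.5000; min R=1−1/(4·2/7)=0.1250>−1
Confirm numerically:
  x=-1.662: |R|=0.12721 <1
  x=-1.570: |R|=0.13426 <1
  x=-1.474: |R|=0.14676 <1
  x=-3.834: |R|=1.36587 >1
  x=-3.544: |R|=1.04455 >1
  x=-3.536: |R|=1.03637 >1
So |R|<1 on (-3.5000, 0).

left endpoint -3.5000.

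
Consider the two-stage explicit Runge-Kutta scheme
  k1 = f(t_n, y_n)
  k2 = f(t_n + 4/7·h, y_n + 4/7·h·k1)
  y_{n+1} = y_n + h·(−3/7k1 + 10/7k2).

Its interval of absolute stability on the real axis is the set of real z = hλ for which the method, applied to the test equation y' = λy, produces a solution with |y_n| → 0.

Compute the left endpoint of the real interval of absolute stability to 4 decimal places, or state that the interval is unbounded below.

With y'=λy (z=hλ):
  k1=λy_n ⇒ h·k1=z·y_n;  k2=λ(1+4/7z)y_n ⇒ h·k2=z(1+4/7z)y_n
  y_{n+1}/y_n = 1 − 3/7z + 10/7z(1+4/7z) = 1 + z + 40/49z²
  Hence R(z) = 1 + z + 40/49z².

Boundary: |R(x)|=1, x<0.
x=-1.15: |R|=0.9296
R=1: x+40/49x²=0 ⇒ x=−49/40=-1.2250; min R=1−1/(4·40/49)=0.6937>−1
Confirm numerically:
  x=-0.788: |R|=0.71889 <1
  x=-0.625: |R|=0.69388 <1
  x=-0.602: |R|=0.69384 <1
  x=-1.448: |R|=1.26360 >1
  x=-1.312: |R|=1.09318 >1
  x=-1.308: |R|=1.08862 >1
Stable set (-1.2250, 0).

z* = -1.2250.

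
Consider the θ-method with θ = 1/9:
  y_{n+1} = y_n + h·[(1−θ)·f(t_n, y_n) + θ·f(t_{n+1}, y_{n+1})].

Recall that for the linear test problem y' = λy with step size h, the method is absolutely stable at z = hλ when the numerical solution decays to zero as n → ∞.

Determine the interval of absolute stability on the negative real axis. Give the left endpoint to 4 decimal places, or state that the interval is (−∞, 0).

z∈(-2.5714,0).

Test eqn y'=λy, z=hλ:
  y_{n+1} = y_n + z·[8/9·y_n + 1/9·y_{n+1}] ⇒ (1 − 1/9z)y_{n+1} = (1 + 8/9z)y_n
  so R(z) = (1 + 8/9z)/(1 − 1/9z).

Find x<0 with |R(x)|<1.
x=-1.57: |R|=0.3368
R=−1: 1+8/9x = −1+1/9x ⇒ -7/9x=2 ⇒ x=2/(-7/9)=-2.5714
Confirm numerically:
  x=-2.399: |R|=0.89411 <1
  x=-2.228: |R|=0.78589 <1
  x=-1.284: |R|=0.12369 <1
  x=-3.109: |R|=1.31076 >1
  x=-2.979: |R|=1.23817 >1
  x=-2.785: |R|=1.12686 >1
Stable set (-2.5714, 0).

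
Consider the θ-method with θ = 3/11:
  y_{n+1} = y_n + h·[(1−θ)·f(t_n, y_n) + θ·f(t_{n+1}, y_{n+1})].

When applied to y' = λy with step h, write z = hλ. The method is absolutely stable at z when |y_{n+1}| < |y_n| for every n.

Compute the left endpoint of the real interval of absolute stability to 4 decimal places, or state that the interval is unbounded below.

left endpoint -4.4000.

On y'=λy, z=hλ:
  y_{n+1} = y_n + z·[8/11·y_n + 3/11·y_{n+1}] ⇒ (1 − 3/11z)y_{n+1} = (1 + 8/11z)y_n
  ⇒ R(z) = (1 + 8/11z)/(1 − 3/11z).

Boundary: |R(x)|=1, x<0.
x=-1.35: |R|=0.0133
R=−1: 1+8/11x = −1+3/11x ⇒ -5/11x=2 ⇒ x=2/(-5/11)=-4.4000
Confirm numerically:
  x=-4.168: |R|=0.95065 <1
  x=-3.527: |R|=0.79774 <1
  x=-2.541: |R|=0.50089 <1
  x=-4.937: |R|=1.10403 >1
  x=-4.685: |R|=1.05687 >1
Stable set (-4.4000, 0).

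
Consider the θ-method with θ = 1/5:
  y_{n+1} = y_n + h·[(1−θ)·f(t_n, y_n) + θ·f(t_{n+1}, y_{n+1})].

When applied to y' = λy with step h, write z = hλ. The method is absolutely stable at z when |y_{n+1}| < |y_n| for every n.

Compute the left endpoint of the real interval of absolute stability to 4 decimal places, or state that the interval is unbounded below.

With y'=λy (z=hλ):
  y_{n+1} = y_n + z·[4/5·y_n + 1/5·y_{n+1}] ⇒ (1 − 1/5z)y_{n+1} = (1 + 4/5z)y_n
  Hence R(z) = (1 + 4/5z)/(1 − 1/5z).

Boundary: |R(x)|=1, x<0.
x=-0.84: |R|=0.2808
R=−1: 1+4/5x = −1+1/5x ⇒ -3/5x=2 ⇒ x=2/(-3/5)=-3.3333
Confirm numerically:
  x=-2.724: |R|=0.76334 <1
  x=-1.654: |R|=0.24286 <1
  x=-1.587: |R|=0.20465 <1
  x=-1.433: |R|=0.11379 <1
  x=-3.684: |R|=1.12114 >1
  x=-3.373: |R|=1.01421 >1
Interval (-3.3333, 0).

z* = -3.3333.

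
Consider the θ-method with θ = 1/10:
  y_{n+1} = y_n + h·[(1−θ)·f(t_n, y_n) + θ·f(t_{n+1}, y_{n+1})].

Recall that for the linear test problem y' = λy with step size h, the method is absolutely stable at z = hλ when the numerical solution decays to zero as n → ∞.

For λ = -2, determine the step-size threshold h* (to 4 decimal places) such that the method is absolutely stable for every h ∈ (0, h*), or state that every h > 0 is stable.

(-2.5000,0); λ=-2 ⇒ h* = (5/2)/2 = 1.2500.

On y'=λy, z=hλ:
  y_{n+1} = y_n + z·[9/10·y_n + 1/10·y_{n+1}] ⇒ (1 − 1/10z)y_{n+1} = (1 + 9/10z)y_n
  Hence R(z) = (1 + 9/10z)/(1 − 1/10z).

Boundary: |R(x)|=1, x<0.
x=-0.74: |R|=0.3110
R=−1: 1+9/10x = −1+1/10x ⇒ -4/5x=2 ⇒ x=2/(-4/5)=-2.5000
Confirm numerically:
  x=-2.142: |R|=0.76412 <1
  x=-1.890: |R|=0.58957 <1
  x=-1.514: |R|=0.31492 <1
  x=-2.908: |R|=1.25287 >1
  x=-2.823: |R|=1.20151 >1
  x=-2.766: |R|=1.16669 >1
So |R|<1 on (-2.5000, 0).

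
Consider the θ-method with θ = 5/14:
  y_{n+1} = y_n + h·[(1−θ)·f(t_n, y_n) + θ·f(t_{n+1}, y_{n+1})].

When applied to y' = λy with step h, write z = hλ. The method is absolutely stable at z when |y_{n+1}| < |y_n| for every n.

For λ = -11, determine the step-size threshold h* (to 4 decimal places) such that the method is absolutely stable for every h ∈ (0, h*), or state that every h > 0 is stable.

(-7.0000,0); λ=-11 ⇒ h* = (7)/11 = 0.6364.

Test eqn y'=λy, z=hλ:
  y_{n+1} = y_n + z·[9/14·y_n + 5/14·y_{n+1}] ⇒ (1 − 5/14z)y_{n+1} = (1 + 9/14z)y_n
  R(z) = (1 + 9/14z)/(1 − 5/14z).

Find x<0 with |R(x)|<1.
x=-0.73: |R|=0.4210
R=−1: 1+9/14x = −1+5/14x ⇒ -2/7x=2 ⇒ x=2/(-2/7)=-7.0000
Confirm numerically:
  x=-6.570: |R|=0.96329 <1
  x=-6.382: |R|=0.94616 <1
  x=-5.877: |R|=0.89646 <1
  x=-4.159: |R|=0.67340 <1
  x=-7.575: |R|=1.04434 >1
  x=-7.372: |R|=1.02926 >1
Interval (-7.0000, 0).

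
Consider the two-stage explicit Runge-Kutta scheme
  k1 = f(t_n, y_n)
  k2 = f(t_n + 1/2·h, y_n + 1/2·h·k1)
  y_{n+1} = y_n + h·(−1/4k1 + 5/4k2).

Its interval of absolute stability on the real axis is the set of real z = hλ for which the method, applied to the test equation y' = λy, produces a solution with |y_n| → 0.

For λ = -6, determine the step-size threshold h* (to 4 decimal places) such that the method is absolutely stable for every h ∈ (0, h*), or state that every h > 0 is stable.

(-1.6000,0); λ=-6 ⇒ h* = (8/5)/6 = 0.2667.

On y'=λy, z=hλ:
  k1=λy_n ⇒ h·k1=z·y_n;  k2=λ(1+1/2z)y_n ⇒ h·k2=z(1+1/2z)y_n
  y_{n+1}/y_n = 1 − 1/4z + 5/4z(1+1/2z) = 1 + z + 5/8z²
  R(z) = 1 + z + 5/8z².

Boundary: |R(x)|=1, x<0.
x=-0.83: |R|=0.6006
R=1: x+5/8x²=0 ⇒ x=−8/5=-1.6000; min R=1−1/(4·5/8)=0.6000>−1
Confirm numerically:
  x=-1.381: |R|=0.81098 <1
  x=-1.356: |R|=0.79321 <1
  x=-1.041: |R|=0.63630 <1
  x=-0.991: |R|=0.62280 <1
  x=-1.870: |R|=1.31556 >1
  x=-1.707: |R|=1.11416 >1
  x=-1.681: |R|=1.08510 >1
So |R|<1 on (-1.6000, 0).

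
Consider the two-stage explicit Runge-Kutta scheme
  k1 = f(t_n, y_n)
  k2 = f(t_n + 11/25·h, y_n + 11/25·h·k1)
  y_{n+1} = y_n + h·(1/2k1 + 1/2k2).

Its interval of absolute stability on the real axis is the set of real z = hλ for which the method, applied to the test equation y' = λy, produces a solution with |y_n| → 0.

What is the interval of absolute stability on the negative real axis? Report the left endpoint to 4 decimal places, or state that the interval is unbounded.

(-4.5455, 0).

Set f=λy, z=hλ:
  k1=λy_n ⇒ h·k1=z·y_n;  k2=λ(1+11/25z)y_n ⇒ h·k2=z(1+11/25z)y_n
  y_{n+1}/y_n = 1 + 1/2z + 1/2z(1+11/25z) = 1 + z + 11/50z²
  R(z) = 1 + z + 11/50z².

Solve |R(x)|<1 on ℝ⁻.
x=-0.76: |R|=0.3671
R=1: x+11/50x²=0 ⇒ x=−50/11=-4.5455; min R=1−1/(4·11/50)=-0.1364>−1
Confirm numerically:
  x=-3.917: |R|=0.45844 <1
  x=-2.987: |R|=0.02412 <1
  x=-2.317: |R|=0.13593 <1
  x=-4.738: |R|=1.20070 >1
  x=-4.691: |R|=1.15021 >1
Stable set (-4.5455, 0).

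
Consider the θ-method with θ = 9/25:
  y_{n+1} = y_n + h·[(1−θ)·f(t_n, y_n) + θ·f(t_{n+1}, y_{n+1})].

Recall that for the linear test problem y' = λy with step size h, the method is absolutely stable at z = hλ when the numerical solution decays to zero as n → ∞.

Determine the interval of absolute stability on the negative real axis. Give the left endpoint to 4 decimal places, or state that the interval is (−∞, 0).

(-7.1429, 0).

Test eqn y'=λy, z=hλ:
  y_{n+1} = y_n + z·[16/25·y_n + 9/25·y_{n+1}] ⇒ (1 − 9/25z)y_{n+1} = (1 + 16/25z)y_n
  Hence R(z) = (1 + 16/25z)/(1 − 9/25z).

Boundary: |R(x)|=1, x<0.
x=-0.48: |R|=0.5907
R=−1: 1+16/25x = −1+9/25x ⇒ -7/25x=2 ⇒ x=2/(-7/25)=-7.1429
Confirm numerically:
  x=-4.761: |R|=0.75426 <1
  x=-4.241: |R|=0.67843 <1
  x=-3.316: |R|=0.51156 <1
  x=-7.635: |R|=1.03676 >1
  x=-7.495: |R|=1.02666 >1
  x=-7.168: |R|=1.00197 >1
Stable set (-7.1429, 0).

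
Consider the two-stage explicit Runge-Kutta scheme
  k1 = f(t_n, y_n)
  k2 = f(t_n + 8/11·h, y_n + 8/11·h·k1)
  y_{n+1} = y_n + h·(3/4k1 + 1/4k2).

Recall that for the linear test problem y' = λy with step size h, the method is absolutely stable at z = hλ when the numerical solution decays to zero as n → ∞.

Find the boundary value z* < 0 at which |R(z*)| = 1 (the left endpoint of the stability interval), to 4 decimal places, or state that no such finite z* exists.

Set f=λy, z=hλ:
  k1=λy_n ⇒ h·k1=z·y_n;  k2=λ(1+8/11z)y_n ⇒ h·k2=z(1+8/11z)y_n
  y_{n+1}/y_n = 1 + 3/4z + 1/4z(1+8/11z) = 1 + z + 2/11z²
  R(z) = 1 + z + 2/11z².

Boundary: |R(x)|=1, x<0.
x=-0.84: |R|=0.2883
R=1: x+2/11x²=0 ⇒ x=−11/2=-5.5000; min R=1−1/(4·2/11)=-0.3750>−1
Confirm numerically:
  x=-5.412: |R|=0.91341 <1
  x=-5.187: |R|=0.70481 <1
  x=-3.636: |R|=0.23227 <1
  x=-6.030: |R|=1.58107 >1
  x=-5.730: |R|=1.23962 >1
Interval (-5.5000, 0).

z* = -5.5000.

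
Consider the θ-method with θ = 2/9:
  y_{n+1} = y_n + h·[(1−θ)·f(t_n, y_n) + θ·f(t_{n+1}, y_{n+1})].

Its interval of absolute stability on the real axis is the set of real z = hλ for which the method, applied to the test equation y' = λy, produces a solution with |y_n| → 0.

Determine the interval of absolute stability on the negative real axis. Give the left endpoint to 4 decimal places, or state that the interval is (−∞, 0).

(-3.6000, 0).

Set f=λy, z=hλ:
  y_{n+1} = y_n + z·[7/9·y_n + 2/9·y_{n+1}] ⇒ (1 − 2/9z)y_{n+1} = (1 + 7/9z)y_n
  so R(z) = (1 + 7/9z)/(1 − 2/9z).

Boundary: |R(x)|=1, x<0.
x=-0.79: |R|=0.3280
R=−1: 1+7/9x = −1+2/9x ⇒ -5/9x=2 ⇒ x=2/(-5/9)=-3.6000
Confirm numerically:
  x=-3.180: |R|=0.86328 <1
  x=-2.952: |R|=0.78261 <1
  x=-2.819: |R|=0.73323 <1
  x=-2.732: |R|=0.69994 <1
  x=-4.073: |R|=1.13793 >1
  x=-3.951: |R|=1.10383 >1
Stable set (-3.6000, 0).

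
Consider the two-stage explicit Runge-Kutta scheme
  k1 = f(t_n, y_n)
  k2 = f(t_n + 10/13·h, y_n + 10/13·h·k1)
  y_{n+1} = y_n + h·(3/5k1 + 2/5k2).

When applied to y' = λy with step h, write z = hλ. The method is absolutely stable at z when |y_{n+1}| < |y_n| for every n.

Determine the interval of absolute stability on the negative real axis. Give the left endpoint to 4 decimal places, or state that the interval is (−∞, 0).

z∈(-3.2500,0).

Test eqn y'=λy, z=hλ:
  k1=λy_n ⇒ h·k1=z·y_n;  k2=λ(1+10/13z)y_n ⇒ h·k2=z(1+10/13z)y_n
  y_{n+1}/y_n = 1 + 3/5z + 2/5z(1+10/13z) = 1 + z + 4/13z²
  Hence R(z) = 1 + z + 4/13z².

Find x<0 with |R(x)|<1.
x=-0.72: |R|=0.4395
R=1: x+4/13x²=0 ⇒ x=−13/4=-3.2500; min R=1−1/(4·4/13)=0.1875>−1
Confirm numerically:
  x=-2.522: |R|=0.43507 <1
  x=-1.911: |R|=0.21267 <1
  x=-1.782: |R|=0.19508 <1
  x=-3.820: |R|=1.66997 >1
  x=-3.699: |R|=1.51103 >1
So |R|<1 on (-3.2500, 0).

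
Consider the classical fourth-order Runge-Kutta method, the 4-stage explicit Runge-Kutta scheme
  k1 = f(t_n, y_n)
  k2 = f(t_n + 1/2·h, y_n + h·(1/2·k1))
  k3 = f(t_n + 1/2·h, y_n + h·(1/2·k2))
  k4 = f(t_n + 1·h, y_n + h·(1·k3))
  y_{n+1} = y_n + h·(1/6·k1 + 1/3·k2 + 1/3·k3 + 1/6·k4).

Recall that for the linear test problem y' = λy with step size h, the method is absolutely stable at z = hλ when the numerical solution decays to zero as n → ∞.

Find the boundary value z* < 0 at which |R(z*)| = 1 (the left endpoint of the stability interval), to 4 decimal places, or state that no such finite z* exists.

z* = -2.7853.

Set f=λy, z=hλ:
  order 4, 4-stage ⇒ R(z)=1+z+z^2/2+z^3/6+z^4/24
  (e.g. R(-0.57)=0.56598, |R|=0.56598)

Solve |R(x)|<1 on ℝ⁻.
x=-0.57: |R|=0.5660
|R(-2.6)|=0.7547 |R(-2.47)|=0.6198 |R(-1.82)|=0.2886
Bisect:
  x_lo=-3.4901 |R|=2.6972  x_hi=-0.1515 |R|=0.8595
  mid=-1.82079 |R|=0.28874 →hi
  mid=-2.65546 |R|=0.82125 →hi
  mid=-3.07279 |R|=1.52733 →lo
  mid=-2.86412 |R|=1.12550 →lo
  mid=-2.75979 |R|=0.96222 →hi
  mid=-2.81196 |R|=1.04095 →lo
  mid=-2.78587 |R|=1.00087 →lo
  mid=-2.77283 |R|=0.98137 →hi
  mid=-2.77935 |R|=0.99108 →hi
  ...
  [-2.78546,-2.78526] ⇒ x*=-2.7853
So |R|<1 on (-2.7853, 0).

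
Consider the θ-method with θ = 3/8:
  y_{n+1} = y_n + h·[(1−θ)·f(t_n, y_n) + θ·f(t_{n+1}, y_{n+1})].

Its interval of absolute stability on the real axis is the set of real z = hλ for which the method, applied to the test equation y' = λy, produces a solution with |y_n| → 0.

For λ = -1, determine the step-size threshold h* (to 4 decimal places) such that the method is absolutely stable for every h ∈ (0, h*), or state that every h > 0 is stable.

On y'=λy, z=hλ:
  y_{n+1} = y_n + z·[5/8·y_n + 3/8·y_{n+1}] ⇒ (1 − 3/8z)y_{n+1} = (1 + 5/8z)y_n
  R(z) = (1 + 5/8z)/(1 − 3/8z).

Solve |R(x)|<1 on ℝ⁻.
x=-1.63: |R|=0.0116
R=−1: 1+5/8x = −1+3/8x ⇒ -1/4x=2 ⇒ x=2/(-1/4)=-8.0000
Confirm numerically:
  x=-7.700: |R|=0.98071 <1
  x=-6.322: |R|=0.87555 <1
  x=-5.808: |R|=0.82756 <1
  x=-4.628: |R|=0.69183 <1
  x=-8.382: |R|=1.02305 >1
  x=-8.198: |R|=1.01215 >1
Stable set (-8.0000, 0).

(-8.0000,0); λ=-1 ⇒ h* = (8)/1 = 8.0000.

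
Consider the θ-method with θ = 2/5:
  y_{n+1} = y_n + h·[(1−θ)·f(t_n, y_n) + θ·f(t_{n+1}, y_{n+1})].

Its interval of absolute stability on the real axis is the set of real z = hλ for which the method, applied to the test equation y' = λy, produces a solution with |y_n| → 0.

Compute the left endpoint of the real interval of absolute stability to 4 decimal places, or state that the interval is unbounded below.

On y'=λy, z=hλ:
  y_{n+1} = y_n + z·[3/5·y_n + 2/5·y_{n+1}] ⇒ (1 − 2/5z)y_{n+1} = (1 + 3/5z)y_n
  so R(z) = (1 + 3/5z)/(1 − 2/5z).

Find x<0 with |R(x)|<1.
x=-1.53: |R|=0.0509
R=−1: 1+3/5x = −1+2/5x ⇒ -1/5x=2 ⇒ x=2/(-1/5)=-10.0000
Confirm numerically:
  x=-8.614: |R|=0.93765 <1
  x=-7.720: |R|=0.88845 <1
  x=-7.620: |R|=0.88241 <1
  x=-4.747: |R|=0.63757 <1
  x=-10.532: |R|=1.02041 >1
  x=-10.312: |R|=1.01218 >1
Stable set (-10.0000, 0).

z* = -10.0000.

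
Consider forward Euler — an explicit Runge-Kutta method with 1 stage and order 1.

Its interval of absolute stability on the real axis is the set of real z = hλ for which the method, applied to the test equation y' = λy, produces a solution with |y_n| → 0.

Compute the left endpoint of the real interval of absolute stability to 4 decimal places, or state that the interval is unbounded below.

z* = -2.0000.

With y'=λy (z=hλ):
  order 1, 1-stage ⇒ R(z)=1+z
  (e.g. R(-1.32)=-0.32000, |R|=0.32000)

Find x<0 with |R(x)|<1.
x=-1.32: |R|=0.3200
|R(-1.42)|=0.4200 |R(-1.4)|=0.4000 |R(-0.71)|=0.2900
Bisect:
  x_lo=-2.7745 |R|=1.7745  x_hi=-0.1499 |R|=0.8501
  mid=-1.46220 |R|=0.46220 →hi
  mid=-2.11836 |R|=1.11836 →lo
  mid=-1.79028 |R|=0.79028 →hi
  mid=-1.95432 |R|=0.95432 →hi
  mid=-2.03634 |R|=1.03634 →lo
  mid=-1.99533 |R|=0.99533 →hi
  mid=-2.01583 |R|=1.01583 →lo
  mid=-2.00558 |R|=1.00558 →lo
  ...
  [-2.00014,-1.99998] ⇒ x*=-2.0000
Interval (-2.0000, 0).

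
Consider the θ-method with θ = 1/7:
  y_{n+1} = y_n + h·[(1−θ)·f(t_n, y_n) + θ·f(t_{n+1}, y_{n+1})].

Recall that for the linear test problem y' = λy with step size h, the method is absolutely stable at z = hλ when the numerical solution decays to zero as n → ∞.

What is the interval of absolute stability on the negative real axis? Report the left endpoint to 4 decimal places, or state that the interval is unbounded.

z∈(-2.8000,0).

On y'=λy, z=hλ:
  y_{n+1} = y_n + z·[6/7·y_n + 1/7·y_{n+1}] ⇒ (1 − 1/7z)y_{n+1} = (1 + 6/7z)y_n
  Hence R(z) = (1 + 6/7z)/(1 − 1/7z).

Boundary: |R(x)|=1, x<0.
x=-1.31: |R|=0.1035
R=−1: 1+6/7x = −1+1/7x ⇒ -5/7x=2 ⇒ x=2/(-5/7)=-2.8000
Confirm numerically:
  x=-2.671: |R|=0.93331 <1
  x=-2.511: |R|=0.84807 <1
  x=-1.264: |R|=0.07067 <1
  x=-3.047: |R|=1.12292 >1
  x=-3.032: |R|=1.11563 >1
  x=-2.870: |R|=1.03546 >1
Stable set (-2.8000, 0).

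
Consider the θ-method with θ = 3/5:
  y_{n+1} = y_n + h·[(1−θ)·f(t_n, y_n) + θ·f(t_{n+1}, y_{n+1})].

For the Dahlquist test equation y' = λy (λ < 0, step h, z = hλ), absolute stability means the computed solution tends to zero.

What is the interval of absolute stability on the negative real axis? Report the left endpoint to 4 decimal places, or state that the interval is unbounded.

(−∞, 0) — no finite endpoint.

Test eqn y'=λy, z=hλ:
  y_{n+1} = y_n + z·[2/5·y_n + 3/5·y_{n+1}] ⇒ (1 − 3/5z)y_{n+1} = (1 + 2/5z)y_n
  R(z) = (1 + 2/5z)/(1 − 3/5z).

Solve |R(x)|<1 on ℝ⁻.
x=-1.13: |R|=0.3266
x=-2: |R|=0.0909
x=-10: |R|=0.4286
x=-100: |R|=0.6393
θ=3/5≥1/2 ⇒ |1+2/5x|<|1−3/5x| ∀x<0 ⇒ stable on all of ℝ⁻.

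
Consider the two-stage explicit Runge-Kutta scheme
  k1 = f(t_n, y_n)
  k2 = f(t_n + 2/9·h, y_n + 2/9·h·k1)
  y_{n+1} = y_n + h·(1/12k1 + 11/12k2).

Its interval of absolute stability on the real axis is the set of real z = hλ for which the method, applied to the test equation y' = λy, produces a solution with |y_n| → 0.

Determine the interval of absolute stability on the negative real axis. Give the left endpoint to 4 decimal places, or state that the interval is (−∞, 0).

z∈(-4.9091,0).

Test eqn y'=λy, z=hλ:
  k1=λy_n ⇒ h·k1=z·y_n;  k2=λ(1+2/9z)y_n ⇒ h·k2=z(1+2/9z)y_n
  y_{n+1}/y_n = 1 + 1/12z + 11/12z(1+2/9z) = 1 + z + 11/54z²
  R(z) = 1 + z + 11/54z².

Find x<0 with |R(x)|<1.
x=-0.41: |R|=0.6242
R=1: x+11/54x²=0 ⇒ x=−54/11=-4.9091; min R=1−1/(4·11/54)=-0.2273>−1
Confirm numerically:
  x=-4.373: |R|=0.52245 <1
  x=-3.678: |R|=0.07764 <1
  x=-2.595: |R|=0.22325 <1
  x=-5.265: |R|=1.38171 >1
  x=-5.140: |R|=1.24177 >1
  x=-5.077: |R|=1.17365 >1
Interval (-4.9091, 0).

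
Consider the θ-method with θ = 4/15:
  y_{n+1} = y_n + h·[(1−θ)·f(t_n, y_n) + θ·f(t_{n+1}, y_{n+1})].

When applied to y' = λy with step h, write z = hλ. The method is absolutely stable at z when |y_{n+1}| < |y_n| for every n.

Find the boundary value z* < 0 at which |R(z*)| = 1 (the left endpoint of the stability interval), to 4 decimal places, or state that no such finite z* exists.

z* = -4.2857.

Test eqn y'=λy, z=hλ:
  y_{n+1} = y_n + z·[11/15·y_n + 4/15·y_{n+1}] ⇒ (1 − 4/15z)y_{n+1} = (1 + 11/15z)y_n
  Hence R(z) = (1 + 11/15z)/(1 − 4/15z).

Find x<0 with |R(x)|<1.
x=-0.7: |R|=0.4101
R=−1: 1+11/15x = −1+4/15x ⇒ -7/15x=2 ⇒ x=2/(-7/15)=-4.2857
Confirm numerically:
  x=-3.932: |R|=0.91942 <1
  x=-3.712: |R|=0.86545 <1
  x=-3.386: |R|=0.77936 <1
  x=-2.452: |R|=0.48259 <1
  x=-4.758: |R|=1.09714 >1
  x=-4.416: |R|=1.02792 >1
Interval (-4.2857, 0).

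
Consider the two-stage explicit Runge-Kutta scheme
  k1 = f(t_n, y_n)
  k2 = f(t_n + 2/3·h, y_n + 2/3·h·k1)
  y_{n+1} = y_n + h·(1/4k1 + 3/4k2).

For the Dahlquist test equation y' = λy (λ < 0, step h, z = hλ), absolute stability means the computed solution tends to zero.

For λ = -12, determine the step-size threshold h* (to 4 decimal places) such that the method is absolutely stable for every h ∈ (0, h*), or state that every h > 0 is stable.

On y'=λy, z=hλ:
  k1=λy_n ⇒ h·k1=z·y_n;  k2=λ(1+2/3z)y_n ⇒ h·k2=z(1+2/3z)y_n
  y_{n+1}/y_n = 1 + 1/4z + 3/4z(1+2/3z) = 1 + z + 1/2z²
  so R(z) = 1 + z + 1/2z².

Find x<0 with |R(x)|<1.
x=-1.06: |R|=0.5018
R=1: x+1/2x²=0 ⇒ x=−2=-2.0000; min R=1−1/(4·1/2)=0.5000>−1
Confirm numerically:
  x=-1.598: |R|=0.67880 <1
  x=-1.033: |R|=0.50054 <1
  x=-0.913: |R|=0.50378 <1
  x=-2.576: |R|=1.74189 >1
  x=-2.227: |R|=1.25276 >1
  x=-2.118: |R|=1.12496 >1
So |R|<1 on (-2.0000, 0).

(-2.0000,0); λ=-12 ⇒ h* = (2)/12 = 0.1667.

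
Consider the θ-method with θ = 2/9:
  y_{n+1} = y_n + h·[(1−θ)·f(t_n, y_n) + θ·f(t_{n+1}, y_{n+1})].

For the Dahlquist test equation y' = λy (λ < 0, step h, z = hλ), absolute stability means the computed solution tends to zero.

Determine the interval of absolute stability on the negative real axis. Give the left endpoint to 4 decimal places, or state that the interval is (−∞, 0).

Set f=λy, z=hλ:
  y_{n+1} = y_n + z·[7/9·y_n + 2/9·y_{n+1}] ⇒ (1 − 2/9z)y_{n+1} = (1 + 7/9z)y_n
  Hence R(z) = (1 + 7/9z)/(1 − 2/9z).

Solve |R(x)|<1 on ℝ⁻.
x=-0.52: |R|=0.5339
R=−1: 1+7/9x = −1+2/9x ⇒ -5/9x=2 ⇒ x=2/(-5/9)=-3.6000
Confirm numerically:
  x=-3.101: |R|=0.83588 <1
  x=-2.739: |R|=0.70265 <1
  x=-2.558: |R|=0.63092 <1
  x=-4.028: |R|=1.12547 >1
  x=-3.833: |R|=1.06990 >1
So |R|<1 on (-3.6000, 0).

z∈(-3.6000,0).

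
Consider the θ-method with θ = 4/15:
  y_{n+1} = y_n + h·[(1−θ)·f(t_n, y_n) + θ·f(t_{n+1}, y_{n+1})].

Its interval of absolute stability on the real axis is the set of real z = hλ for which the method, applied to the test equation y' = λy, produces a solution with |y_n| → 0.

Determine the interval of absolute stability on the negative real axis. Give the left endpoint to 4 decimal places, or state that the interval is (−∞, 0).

(-4.2857, 0).

Test eqn y'=λy, z=hλ:
  y_{n+1} = y_n + z·[11/15·y_n + 4/15·y_{n+1}] ⇒ (1 − 4/15z)y_{n+1} = (1 + 11/15z)y_n
  R(z) = (1 + 11/15z)/(1 − 4/15z).

Boundary: |R(x)|=1, x<0.
x=-0.68: |R|=0.4244
R=−1: 1+11/15x = −1+4/15x ⇒ -7/15x=2 ⇒ x=2/(-7/15)=-4.2857
Confirm numerically:
  x=-4.020: |R|=0.94015 <1
  x=-2.602: |R|=0.53613 <1
  x=-2.153: |R|=0.36774 <1
  x=-4.775: |R|=1.10044 >1
  x=-4.528: |R|=1.05122 >1
Interval (-4.2857, 0).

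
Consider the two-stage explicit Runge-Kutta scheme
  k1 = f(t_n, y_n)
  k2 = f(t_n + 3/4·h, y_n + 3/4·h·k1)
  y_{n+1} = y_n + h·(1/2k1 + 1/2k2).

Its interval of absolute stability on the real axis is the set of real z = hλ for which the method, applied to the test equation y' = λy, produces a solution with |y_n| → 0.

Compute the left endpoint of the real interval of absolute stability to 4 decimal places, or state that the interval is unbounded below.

On y'=λy, z=hλ:
  k1=λy_n ⇒ h·k1=z·y_n;  k2=λ(1+3/4z)y_n ⇒ h·k2=z(1+3/4z)y_n
  y_{n+1}/y_n = 1 + 1/2z + 1/2z(1+3/4z) = 1 + z + 3/8z²
  R(z) = 1 + z + 3/8z².

Need |R(x)|<1, x<0.
x=-0.94: |R|=0.3914
R=1: x+3/8x²=0 ⇒ x=−8/3=-2.6667; min R=1−1/(4·3/8)=0.3333>−1
Confirm numerically:
  x=-2.617: |R|=0.95126 <1
  x=-2.550: |R|=0.88844 <1
  x=-2.389: |R|=0.75125 <1
  x=-3.015: |R|=1.39383 >1
  x=-2.740: |R|=1.07535 >1
Stable set (-2.6667, 0).

left endpoint -2.6667.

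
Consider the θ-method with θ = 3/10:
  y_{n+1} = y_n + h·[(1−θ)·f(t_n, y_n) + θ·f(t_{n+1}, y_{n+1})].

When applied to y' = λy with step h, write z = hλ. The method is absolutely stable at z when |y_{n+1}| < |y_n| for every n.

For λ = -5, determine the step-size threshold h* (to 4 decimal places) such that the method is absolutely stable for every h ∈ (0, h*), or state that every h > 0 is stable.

On y'=λy, z=hλ:
  y_{n+1} = y_n + z·[7/10·y_n + 3/10·y_{n+1}] ⇒ (1 − 3/10z)y_{n+1} = (1 + 7/10z)y_n
  Hence R(z) = (1 + 7/10z)/(1 − 3/10z).

Need |R(x)|<1, x<0.
x=-0.34: |R|=0.6915
R=−1: 1+7/10x = −1+3/10x ⇒ -2/5x=2 ⇒ x=2/(-2/5)=-5.0000
Confirm numerically:
  x=-4.370: |R|=0.89096 <1
  x=-4.176: |R|=0.85369 <1
  x=-3.376: |R|=0.67727 <1
  x=-5.506: |R|=1.07633 >1
  x=-5.472: |R|=1.07147 >1
  x=-5.437: |R|=1.06644 >1
Stable set (-5.0000, 0).

(-5.0000,0); λ=-5 ⇒ h* = (5)/5 = 1.0000.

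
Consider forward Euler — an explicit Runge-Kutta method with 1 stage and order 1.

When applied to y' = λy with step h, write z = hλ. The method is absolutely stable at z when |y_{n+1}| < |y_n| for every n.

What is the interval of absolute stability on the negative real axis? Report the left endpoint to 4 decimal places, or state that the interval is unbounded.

(-2.0000, 0).

On y'=λy, z=hλ:
  order 1, 1-stage ⇒ R(z)=1+z
  (e.g. R(-0.4)=0.60000, |R|=0.60000)

Find x<0 with |R(x)|<1.
x=-0.4: |R|=0.6000
|R(-1.68)|=0.6800 |R(-0.98)|=0.0200 |R(-0.82)|=0.1800
Bisect:
  x_lo=-2.5602 |R|=1.5602  x_hi=-0.3654 |R|=0.6346
  mid=-1.46276 |R|=0.46276 →hi
  mid=-2.01146 |R|=1.01146 →lo
  mid=-1.73711 |R|=0.73711 →hi
  mid=-1.87429 |R|=0.87429 →hi
  mid=-1.94288 |R|=0.94288 →hi
  mid=-1.97717 |R|=0.97717 →hi
  mid=-1.99432 |R|=0.99432 →hi
  mid=-2.00289 |R|=1.00289 →lo
  mid=-1.99860 |R|=0.99860 →hi
  ...
  [-2.00008,-1.99994] ⇒ x*=-2.0000
So |R|<1 on (-2.0000, 0).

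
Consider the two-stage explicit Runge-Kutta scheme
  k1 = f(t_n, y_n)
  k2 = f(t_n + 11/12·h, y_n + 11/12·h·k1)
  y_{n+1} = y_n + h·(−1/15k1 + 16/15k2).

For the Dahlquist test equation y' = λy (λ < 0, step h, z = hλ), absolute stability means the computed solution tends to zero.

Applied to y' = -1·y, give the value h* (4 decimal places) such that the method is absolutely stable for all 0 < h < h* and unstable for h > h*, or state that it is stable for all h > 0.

(-1.0227,0); λ=-1 ⇒ h* = (45/44)/1 = 1.0227.

Set f=λy, z=hλ:
  k1=λy_n ⇒ h·k1=z·y_n;  k2=λ(1+11/12z)y_n ⇒ h·k2=z(1+11/12z)y_n
  y_{n+1}/y_n = 1 − 1/15z + 16/15z(1+11/12z) = 1 + z + 44/45z²
  so R(z) = 1 + z + 44/45z².

Boundary: |R(x)|=1, x<0.
x=-1.4: |R|=1.5164
R=1: x+44/45x²=0 ⇒ x=−45/44=-1.0227; min R=1−1/(4·44/45)=0.7443>−1
Confirm numerically:
  x=-0.922: |R|=0.90919 <1
  x=-0.845: |R|=0.85316 <1
  x=-0.619: |R|=0.75565 <1
  x=-0.500: |R|=0.74444 <1
  x=-1.147: |R|=1.13937 >1
  x=-1.064: |R|=1.04294 >1
So |R|<1 on (-1.0227, 0).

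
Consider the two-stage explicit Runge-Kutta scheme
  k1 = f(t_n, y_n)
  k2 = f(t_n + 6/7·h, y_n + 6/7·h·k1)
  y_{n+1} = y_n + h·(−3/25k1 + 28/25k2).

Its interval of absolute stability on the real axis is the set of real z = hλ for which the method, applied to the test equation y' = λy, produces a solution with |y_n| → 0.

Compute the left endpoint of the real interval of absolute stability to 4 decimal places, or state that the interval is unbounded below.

With y'=λy (z=hλ):
  k1=λy_n ⇒ h·k1=z·y_n;  k2=λ(1+6/7z)y_n ⇒ h·k2=z(1+6/7z)y_n
  y_{n+1}/y_n = 1 − 3/25z + 28/25z(1+6/7z) = 1 + z + 24/25z²
  Hence R(z) = 1 + z + 24/25z².

Need |R(x)|<1, x<0.
x=-1.69: |R|=2.0519
R=1: x+24/25x²=0 ⇒ x=−25/24=-1.0417; min R=1−1/(4·24/25)=0.7396>−1
Confirm numerically:
  x=-0.781: |R|=0.80456 <1
  x=-0.611: |R|=0.74739 <1
  x=-0.505: |R|=0.73982 <1
  x=-1.547: |R|=1.75048 >1
  x=-1.444: |R|=1.55773 >1
  x=-1.094: |R|=1.05496 >1
Stable set (-1.0417, 0).

left endpoint -1.0417.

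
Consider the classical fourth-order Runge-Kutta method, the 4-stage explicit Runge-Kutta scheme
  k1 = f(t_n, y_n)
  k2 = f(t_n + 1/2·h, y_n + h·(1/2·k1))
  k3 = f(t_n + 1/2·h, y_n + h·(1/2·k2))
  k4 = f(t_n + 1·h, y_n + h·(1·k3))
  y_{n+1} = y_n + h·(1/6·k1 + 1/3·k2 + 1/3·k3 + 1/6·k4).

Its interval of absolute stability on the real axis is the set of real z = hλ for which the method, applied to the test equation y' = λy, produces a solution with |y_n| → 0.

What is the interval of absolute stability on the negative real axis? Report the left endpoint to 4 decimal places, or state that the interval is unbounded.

(-2.7853, 0).

Test eqn y'=λy, z=hλ:
  order 4, 4-stage ⇒ R(z)=1+z+z^2/2+z^3/6+z^4/24
  (e.g. R(-1.23)=0.31167, |R|=0.31167)

Find x<0 with |R(x)|<1.
x=-1.23: |R|=0.3117
|R(-2.97)|=1.3161 |R(-0.86)|=0.4266 |R(-0.52)|=0.5948
Bisect:
  x_lo=-3.6549 |R|=3.3222  x_hi=-0.2852 |R|=0.7519
  mid=-1.97003 |R|=0.32379 →hi
  mid=-2.81246 |R|=1.04174 →lo
  mid=-2.39125 |R|=0.55124 →hi
  mid=-2.60185 |R|=0.75687 →hi
  mid=-2.70716 |R|=0.88845 →hi
  mid=-2.75981 |R|=0.96225 →hi
  mid=-2.78614 |R|=1.00127 →lo
  mid=-2.77297 |R|=0.98158 →hi
  mid=-2.77955 |R|=0.99138 →hi
  mid=-2.78285 |R|=0.99631 →hi
  ...
  [-2.78531,-2.78511] ⇒ x*=-2.7853
Stable set (-2.7853, 0).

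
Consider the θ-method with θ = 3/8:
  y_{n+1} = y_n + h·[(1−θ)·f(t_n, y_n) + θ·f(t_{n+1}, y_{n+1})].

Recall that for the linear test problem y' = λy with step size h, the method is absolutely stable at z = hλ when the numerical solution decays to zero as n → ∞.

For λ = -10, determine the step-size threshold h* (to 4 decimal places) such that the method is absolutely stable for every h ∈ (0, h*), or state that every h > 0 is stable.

Test eqn y'=λy, z=hλ:
  y_{n+1} = y_n + z·[5/8·y_n + 3/8·y_{n+1}] ⇒ (1 − 3/8z)y_{n+1} = (1 + 5/8z)y_n
  so R(z) = (1 + 5/8z)/(1 − 3/8z).

Boundary: |R(x)|=1, x<0.
x=-1.14: |R|=0.2014
R=−1: 1+5/8x = −1+3/8x ⇒ -1/4x=2 ⇒ x=2/(-1/4)=-8.0000
Confirm numerically:
  x=-7.697: |R|=0.98051 <1
  x=-5.522: |R|=0.79826 <1
  x=-5.259: |R|=0.76944 <1
  x=-3.970: |R|=0.59518 <1
  x=-8.583: |R|=1.03455 >1
  x=-8.049: |R|=1.00305 >1
Stable set (-8.0000, 0).

(-8.0000,0); λ=-10 ⇒ h* = (8)/10 = 0.8000.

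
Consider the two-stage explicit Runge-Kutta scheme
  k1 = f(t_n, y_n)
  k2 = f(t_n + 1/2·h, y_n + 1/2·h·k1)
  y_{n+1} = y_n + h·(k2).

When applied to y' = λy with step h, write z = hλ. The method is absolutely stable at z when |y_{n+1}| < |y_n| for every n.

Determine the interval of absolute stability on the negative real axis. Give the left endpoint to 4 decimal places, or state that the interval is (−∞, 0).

With y'=λy (z=hλ):
  k1=λy_n ⇒ h·k1=z·y_n;  k2=λ(1+1/2z)y_n ⇒ h·k2=z(1+1/2z)y_n
  y_{n+1}/y_n = 1 + z(1+1/2z) = 1 + z + 1/2z²
  so R(z) = 1 + z + 1/2z².

Solve |R(x)|<1 on ℝ⁻.
x=-1.09: |R|=0.5040
R=1: x+1/2x²=0 ⇒ x=−2=-2.0000; min R=1−1/(4·1/2)=0.5000>−1
Confirm numerically:
  x=-1.945: |R|=0.94651 <1
  x=-1.318: |R|=0.55056 <1
  x=-1.216: |R|=0.52333 <1
  x=-1.103: |R|=0.50530 <1
  x=-2.282: |R|=1.32176 >1
  x=-2.126: |R|=1.13394 >1
So |R|<1 on (-2.0000, 0).

z∈(-2.0000,0).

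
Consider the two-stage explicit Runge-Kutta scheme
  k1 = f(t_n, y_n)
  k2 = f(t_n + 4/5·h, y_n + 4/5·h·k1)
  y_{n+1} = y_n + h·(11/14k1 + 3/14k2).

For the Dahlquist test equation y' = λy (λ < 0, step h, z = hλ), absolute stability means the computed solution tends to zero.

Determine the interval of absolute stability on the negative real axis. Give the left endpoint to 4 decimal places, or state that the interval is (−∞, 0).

On y'=λy, z=hλ:
  k1=λy_n ⇒ h·k1=z·y_n;  k2=λ(1+4/5z)y_n ⇒ h·k2=z(1+4/5z)y_n
  y_{n+1}/y_n = 1 + 11/14z + 3/14z(1+4/5z) = 1 + z + 6/35z²
  R(z) = 1 + z + 6/35z².

Solve |R(x)|<1 on ℝ⁻.
x=-1.41: |R|=0.0692
R=1: x+6/35x²=0 ⇒ x=−35/6=-5.8333; min R=1−1/(4·6/35)=-0.4583>−1
Confirm numerically:
  x=-4.870: |R|=0.19575 <1
  x=-3.881: |R|=0.29892 <1
  x=-3.437: |R|=0.41192 <1
  x=-2.896: |R|=0.45826 <1
  x=-6.106: |R|=1.28541 >1
  x=-5.989: |R|=1.15982 >1
So |R|<1 on (-5.8333, 0).

(-5.8333, 0).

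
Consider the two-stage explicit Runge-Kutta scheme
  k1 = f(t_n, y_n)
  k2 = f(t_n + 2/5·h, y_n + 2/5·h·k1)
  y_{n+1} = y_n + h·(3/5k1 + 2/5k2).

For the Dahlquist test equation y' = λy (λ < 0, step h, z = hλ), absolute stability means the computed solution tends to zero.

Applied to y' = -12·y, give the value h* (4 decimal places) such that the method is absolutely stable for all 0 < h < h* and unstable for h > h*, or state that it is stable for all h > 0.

(-6.2500,0); λ=-12 ⇒ h* = (25/4)/12 = 0.5208.

With y'=λy (z=hλ):
  k1=λy_n ⇒ h·k1=z·y_n;  k2=λ(1+2/5z)y_n ⇒ h·k2=z(1+2/5z)y_n
  y_{n+1}/y_n = 1 + 3/5z + 2/5z(1+2/5z) = 1 + z + 4/25z²
  ⇒ R(z) = 1 + z + 4/25z².

Boundary: |R(x)|=1, x<0.
x=-1.6: |R|=0.1904
R=1: x+4/25x²=0 ⇒ x=−25/4=-6.2500; min R=1−1/(4·4/25)=-0.5625>−1
Confirm numerically:
  x=-5.231: |R|=0.14714 <1
  x=-4.158: |R|=0.39177 <1
  x=-4.058: |R|=0.42322 <1
  x=-6.706: |R|=1.48927 >1
  x=-6.408: |R|=1.16199 >1
  x=-6.375: |R|=1.12750 >1
Interval (-6.2500, 0).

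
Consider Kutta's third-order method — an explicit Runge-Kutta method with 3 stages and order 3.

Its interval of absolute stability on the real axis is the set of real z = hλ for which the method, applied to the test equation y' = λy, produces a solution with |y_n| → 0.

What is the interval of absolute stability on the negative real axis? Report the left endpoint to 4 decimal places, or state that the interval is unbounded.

z∈(-2.5127,0).

On y'=λy, z=hλ:
  order 3, 3-stage ⇒ R(z)=1+z+z^2/2+z^3/6
  (e.g. R(-1.28)=0.18967, |R|=0.18967)

Find x<0 with |R(x)|<1.
x=-1.28: |R|=0.1897
|R(-2.88)|=1.7141 |R(-1.57)|=0.0175 |R(-0.92)|=0.3734
Bisect:
  x_lo=-2.8310 |R|=1.6052  x_hi=-0.3882 |R|=0.6774
  mid=-1.60958 |R|=0.00921 →hi
  mid=-2.22029 |R|=0.57966 →hi
  mid=-2.52564 |R|=1.02133 →lo
  mid=-2.37296 |R|=0.78449 →hi
  mid=-2.44930 |R|=0.89869 →hi
  mid=-2.48747 |R|=0.95893 →hi
  mid=-2.50656 |R|=0.98985 →hi
  mid=-2.51610 |R|=1.00552 →lo
  mid=-2.51133 |R|=0.99767 →hi
  ...
  [-2.51282,-2.51267] ⇒ x*=-2.5127
So |R|<1 on (-2.5127, 0).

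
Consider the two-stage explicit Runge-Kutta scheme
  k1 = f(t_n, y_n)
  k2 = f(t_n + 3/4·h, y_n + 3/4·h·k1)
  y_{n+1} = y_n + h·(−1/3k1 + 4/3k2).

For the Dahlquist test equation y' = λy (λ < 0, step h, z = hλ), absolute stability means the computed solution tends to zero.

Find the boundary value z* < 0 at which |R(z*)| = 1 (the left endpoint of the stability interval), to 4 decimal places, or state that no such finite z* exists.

z* = -1.0000.

With y'=λy (z=hλ):
  k1=λy_n ⇒ h·k1=z·y_n;  k2=λ(1+3/4z)y_n ⇒ h·k2=z(1+3/4z)y_n
  y_{n+1}/y_n = 1 − 1/3z + 4/3z(1+3/4z) = 1 + z + z²
  so R(z) = 1 + z + z².

Solve |R(x)|<1 on ℝ⁻.
x=-1.48: |R|=1.7104
R=1: x+1x²=0 ⇒ x=−1=-1.0000; min R=1−1/(4·1)=0.7500>−1
Confirm numerically:
  x=-0.929: |R|=0.93404 <1
  x=-0.867: |R|=0.88469 <1
  x=-0.852: |R|=0.87390 <1
  x=-1.525: |R|=1.80062 >1
  x=-1.027: |R|=1.02773 >1
Interval (-1.0000, 0).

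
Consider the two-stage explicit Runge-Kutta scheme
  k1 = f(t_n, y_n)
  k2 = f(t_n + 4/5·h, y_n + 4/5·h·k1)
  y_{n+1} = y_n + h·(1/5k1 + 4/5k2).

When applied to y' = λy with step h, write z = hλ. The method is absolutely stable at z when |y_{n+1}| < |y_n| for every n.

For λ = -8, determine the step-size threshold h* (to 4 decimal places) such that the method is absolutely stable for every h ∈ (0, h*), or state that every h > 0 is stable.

Set f=λy, z=hλ:
  k1=λy_n ⇒ h·k1=z·y_n;  k2=λ(1+4/5z)y_n ⇒ h·k2=z(1+4/5z)y_n
  y_{n+1}/y_n = 1 + 1/5z + 4/5z(1+4/5z) = 1 + z + 16/25z²
  R(z) = 1 + z + 16/25z².

Boundary: |R(x)|=1, x<0.
x=-0.78: |R|=0.6094
R=1: x+16/25x²=0 ⇒ x=−25/16=-1.5625; min R=1−1/(4·16/25)=0.6094>−1
Confirm numerically:
  x=-1.419: |R|=0.86968 <1
  x=-0.901: |R|=0.61855 <1
  x=-0.740: |R|=0.61046 <1
  x=-1.905: |R|=1.41758 >1
  x=-1.849: |R|=1.33903 >1
  x=-1.762: |R|=1.22497 >1
Stable set (-1.5625, 0).

(-1.5625,0); λ=-8 ⇒ h* = (25/16)/8 = 0.1953.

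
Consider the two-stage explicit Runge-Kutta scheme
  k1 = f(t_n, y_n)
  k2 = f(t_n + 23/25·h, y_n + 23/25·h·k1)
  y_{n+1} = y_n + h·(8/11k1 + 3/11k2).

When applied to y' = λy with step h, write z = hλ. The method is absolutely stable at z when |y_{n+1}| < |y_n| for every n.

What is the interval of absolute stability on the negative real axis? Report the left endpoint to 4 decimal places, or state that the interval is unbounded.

(-3.9855, 0).

Set f=λy, z=hλ:
  k1=λy_n ⇒ h·k1=z·y_n;  k2=λ(1+23/25z)y_n ⇒ h·k2=z(1+23/25z)y_n
  y_{n+1}/y_n = 1 + 8/11z + 3/11z(1+23/25z) = 1 + z + 69/275z²
  Hence R(z) = 1 + z + 69/275z².

Find x<0 with |R(x)|<1.
x=-0.75: |R|=0.3911
R=1: x+69/275x²=0 ⇒ x=−275/69=-3.9855; min R=1−1/(4·69/275)=0.0036>−1
Confirm numerically:
  x=-3.401: |R|=0.50122 <1
  x=-2.572: |R|=0.08781 <1
  x=-1.700: |R|=0.02513 <1
  x=-4.557: |R|=1.65344 >1
  x=-4.035: |R|=1.05011 >1
  x=-4.025: |R|=1.03988 >1
So |R|<1 on (-3.9855, 0).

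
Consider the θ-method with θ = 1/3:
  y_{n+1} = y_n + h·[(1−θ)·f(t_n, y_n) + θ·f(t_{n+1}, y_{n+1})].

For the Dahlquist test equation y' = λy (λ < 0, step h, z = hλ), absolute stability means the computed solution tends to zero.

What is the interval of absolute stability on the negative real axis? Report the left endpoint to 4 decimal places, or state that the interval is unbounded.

z∈(-6.0000,0).

On y'=λy, z=hλ:
  y_{n+1} = y_n + z·[2/3·y_n + 1/3·y_{n+1}] ⇒ (1 − 1/3z)y_{n+1} = (1 + 2/3z)y_n
  R(z) = (1 + 2/3z)/(1 − 1/3z).

Need |R(x)|<1, x<0.
x=-1.04: |R|=0.2277
R=−1: 1+2/3x = −1+1/3x ⇒ -1/3x=2 ⇒ x=2/(-1/3)=-6.0000
Confirm numerically:
  x=-5.887: |R|=0.98728 <1
  x=-5.675: |R|=0.96254 <1
  x=-4.589: |R|=0.81407 <1
  x=-6.557: |R|=1.05828 >1
  x=-6.305: |R|=1.03278 >1
Stable set (-6.0000, 0).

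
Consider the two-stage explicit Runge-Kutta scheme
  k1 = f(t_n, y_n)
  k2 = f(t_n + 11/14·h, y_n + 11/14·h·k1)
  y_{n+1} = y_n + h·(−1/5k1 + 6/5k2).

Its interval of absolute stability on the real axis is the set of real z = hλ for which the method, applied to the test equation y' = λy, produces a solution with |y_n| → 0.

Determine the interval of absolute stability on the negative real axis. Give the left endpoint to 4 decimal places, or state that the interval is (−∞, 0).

Set f=λy, z=hλ:
  k1=λy_n ⇒ h·k1=z·y_n;  k2=λ(1+11/14z)y_n ⇒ h·k2=z(1+11/14z)y_n
  y_{n+1}/y_n = 1 − 1/5z + 6/5z(1+11/14z) = 1 + z + 33/35z²
  R(z) = 1 + z + 33/35z².

Need |R(x)|<1, x<0.
x=-1.7: |R|=2.0249
R=1: x+33/35x²=0 ⇒ x=−35/33=-1.0606; min R=1−1/(4·33/35)=0.7348>−1
Confirm numerically:
  x=-0.997: |R|=0.94021 <1
  x=-0.969: |R|=0.91631 <1
  x=-0.968: |R|=0.91548 <1
  x=-0.651: |R|=0.74858 <1
  x=-1.577: |R|=1.76782 >1
  x=-1.443: |R|=1.52026 >1
  x=-1.400: |R|=1.44800 >1
So |R|<1 on (-1.0606, 0).

z∈(-1.0606,0).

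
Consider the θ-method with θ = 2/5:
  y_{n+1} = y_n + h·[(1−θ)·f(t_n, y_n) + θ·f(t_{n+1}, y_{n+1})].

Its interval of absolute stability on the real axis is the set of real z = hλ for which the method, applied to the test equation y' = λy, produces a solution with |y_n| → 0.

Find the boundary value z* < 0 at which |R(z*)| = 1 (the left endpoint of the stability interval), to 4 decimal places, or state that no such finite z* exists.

With y'=λy (z=hλ):
  y_{n+1} = y_n + z·[3/5·y_n + 2/5·y_{n+1}] ⇒ (1 − 2/5z)y_{n+1} = (1 + 3/5z)y_n
  R(z) = (1 + 3/5z)/(1 − 2/5z).

Find x<0 with |R(x)|<1.
x=-0.75: |R|=0.4231
R=−1: 1+3/5x = −1+2/5x ⇒ -1/5x=2 ⇒ x=2/(-1/5)=-10.0000
Confirm numerically:
  x=-9.063: |R|=0.95948 <1
  x=-7.395: |R|=0.86837 <1
  x=-5.677: |R|=0.73566 <1
  x=-4.897: |R|=0.65506 <1
  x=-10.537: |R|=1.02060 >1
  x=-10.100: |R|=1.00397 >1
So |R|<1 on (-10.0000, 0).

z* = -10.0000.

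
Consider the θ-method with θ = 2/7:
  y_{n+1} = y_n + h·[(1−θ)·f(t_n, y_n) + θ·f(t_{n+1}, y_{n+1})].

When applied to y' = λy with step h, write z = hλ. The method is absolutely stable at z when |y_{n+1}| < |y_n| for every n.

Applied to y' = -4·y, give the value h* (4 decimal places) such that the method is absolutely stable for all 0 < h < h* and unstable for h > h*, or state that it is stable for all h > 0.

(-4.6667,0); λ=-4 ⇒ h* = (14/3)/4 = 1.1667.

Test eqn y'=λy, z=hλ:
  y_{n+1} = y_n + z·[5/7·y_n + 2/7·y_{n+1}] ⇒ (1 − 2/7z)y_{n+1} = (1 + 5/7z)y_n
  Hence R(z) = (1 + 5/7z)/(1 − 2/7z).

Boundary: |R(x)|=1, x<0.
x=-0.69: |R|=0.4236
R=−1: 1+5/7x = −1+2/7x ⇒ -3/7x=2 ⇒ x=2/(-3/7)=-4.6667
Confirm numerically:
  x=-3.672: |R|=0.79197 <1
  x=-2.424: |R|=0.43214 <1
  x=-2.260: |R|=0.37326 <1
  x=-5.026: |R|=1.06322 >1
  x=-5.016: |R|=1.06153 >1
Interval (-4.6667, 0).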